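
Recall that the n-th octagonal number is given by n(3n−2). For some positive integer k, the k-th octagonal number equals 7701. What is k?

51

Set n(3n−2) = 7701, giving 3n² − 2n − 7701 = 0.
The discriminant is 4 + 12·7701 = 92416, and √92416 = 304.
So n = (2 + 304) / 6 = 306/6 = 51.
Check: 51·(3·51 − 2) = 7701. ✓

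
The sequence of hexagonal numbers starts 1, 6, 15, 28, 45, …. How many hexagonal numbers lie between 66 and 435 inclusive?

The n-th hexagonal number is n(2n−1).
Smallest index with value ≥ 66: n = 6 (giving 66).
Largest index with value ≤ 435: n = 15 (giving 435).
Indices 6 through 15: 10 terms.

10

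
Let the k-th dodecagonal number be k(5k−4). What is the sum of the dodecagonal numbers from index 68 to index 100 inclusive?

1168112

Σ i(5i−4) = 5Σi² − 4Σi over i = 68..100.
Σi = 5050 − 2278 = 2772 and Σi² = 338350 − 102510 = 235840.
5·235840 − 4·2772 = 1168112.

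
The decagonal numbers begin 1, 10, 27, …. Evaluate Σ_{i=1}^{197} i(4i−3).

10213071

Σ i(4i−3) = 4Σi² − 3Σi over i = 1..197.
Σi = 19503 and Σi² = 2567895.
4·2567895 − 3·19503 = 10213071.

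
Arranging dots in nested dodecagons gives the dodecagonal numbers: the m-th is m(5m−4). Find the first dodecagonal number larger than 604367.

607609

Solve n(5n−4) > 604367 for integer n.
The largest n with value ≤ 604367 is 348 (since 604128 ≤ 604367 < 607609), so the first above is n = 349, value 607609.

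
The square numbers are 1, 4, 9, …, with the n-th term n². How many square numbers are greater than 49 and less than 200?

The n-th square number is n².
Smallest index with value > 49: n = 8 (giving 64).
Largest index with value < 200: n = 14 (giving 196).
Indices 8 through 14: 7 terms.

7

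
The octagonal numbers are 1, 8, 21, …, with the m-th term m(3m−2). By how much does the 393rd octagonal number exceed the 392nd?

2353

Consecutive octagonal numbers differ by 6n − 5: here 6·393 − 5 = 2353.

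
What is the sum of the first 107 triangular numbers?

209934

Σ i(i+1)/2 = (Σi² + Σi) / 2 over i = 1..107.
Σi = 5778 and Σi² = 414090.
(1·414090 + 1·5778) / 2 = 419868/2 = 209934.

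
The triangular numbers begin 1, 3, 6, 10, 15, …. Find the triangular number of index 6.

21

6·7/2 = 42/2 = 21.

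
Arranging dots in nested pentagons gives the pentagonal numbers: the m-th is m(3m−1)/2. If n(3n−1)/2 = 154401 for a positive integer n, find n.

Set n(3n−1)/2 = 154401, giving 3n² − n − 308802 = 0.
The discriminant is 1 + 24·154401 = 3705625, and √3705625 = 1925.
So n = (1 + 1925) / 6 = 1926/6 = 321.

321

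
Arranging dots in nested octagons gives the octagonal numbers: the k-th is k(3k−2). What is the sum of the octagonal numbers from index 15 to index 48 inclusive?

Σ i(3i−2) = 3Σi² − 2Σi over i = 15..48.
Σi = 1176 − 105 = 1071 and Σi² = 38024 − 1015 = 37009.
3·37009 − 2·1071 = 108885.

108885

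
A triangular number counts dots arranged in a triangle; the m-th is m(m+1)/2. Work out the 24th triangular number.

The 24th triangular number is n(n+1)/2 with n = 24.
24·25/2 = 600/2 = 300.

300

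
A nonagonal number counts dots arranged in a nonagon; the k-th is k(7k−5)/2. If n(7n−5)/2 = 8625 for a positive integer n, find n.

50

Set n(7n−5)/2 = 8625, giving 7n² − 5n − 17250 = 0.
The discriminant is 25 + 56·8625 = 483025, and √483025 = 695.
So n = (5 + 695) / 14 = 700/14 = 50.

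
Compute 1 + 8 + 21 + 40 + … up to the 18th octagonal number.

5985

Σ i(3i−2) = 3Σi² − 2Σi over i = 1..18.
Σi = 171 and Σi² = 2109.
3·2109 − 2·171 = 5985.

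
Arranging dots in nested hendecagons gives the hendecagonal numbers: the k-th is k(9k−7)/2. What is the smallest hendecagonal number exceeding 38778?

39433

Solve n(9n−7)/2 > 38778 for integer n.
The largest n with value ≤ 38778 is 93 (since 38595 ≤ 38778 < 39433), so the first above is n = 94, value 39433.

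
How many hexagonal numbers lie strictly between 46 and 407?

9

The n-th hexagonal number is n(2n−1).
Smallest index with value > 46: n = 6 (giving 66).
Largest index with value < 407: n = 14 (giving 378).
Indices 6 through 14: 9 terms.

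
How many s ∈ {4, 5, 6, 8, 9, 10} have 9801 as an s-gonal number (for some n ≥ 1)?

2

s = 4: P(4, 99) = 9801. ✓
s = 5: P(5, 81) = 9801. ✓
s = 6: P(6, 70) = 9730 and P(6, 71) = 10011; 9801 is not s-gonal.
s = 8: P(8, 57) = 9633 and P(8, 58) = 9976; 9801 is not s-gonal.
s = 9: P(9, 53) = 9699 and P(9, 54) = 10071; 9801 is not s-gonal.
s = 10: P(10, 49) = 9457 and P(10, 50) = 9850; 9801 is not s-gonal.
Hits: s ∈ {4, 5} → 2.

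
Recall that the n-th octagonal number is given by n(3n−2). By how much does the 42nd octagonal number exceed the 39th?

723

42·(3·42 − 2) = 5208 and 39·(3·39 − 2) = 4485.
Difference: 5208 − 4485 = 723.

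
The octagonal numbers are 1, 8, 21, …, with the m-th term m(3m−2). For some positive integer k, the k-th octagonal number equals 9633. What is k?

Set n(3n−2) = 9633, giving 3n² − 2n − 9633 = 0.
The discriminant is 4 + 12·9633 = 115600, and √115600 = 340.
So n = (2 + 340) / 6 = 342/6 = 57.

57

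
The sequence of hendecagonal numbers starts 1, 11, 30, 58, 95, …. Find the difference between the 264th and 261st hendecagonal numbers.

7077

264·(9·264 − 7)/2 = 312708 and 261·(9·261 − 7)/2 = 305631.
Difference: 312708 − 305631 = 7077.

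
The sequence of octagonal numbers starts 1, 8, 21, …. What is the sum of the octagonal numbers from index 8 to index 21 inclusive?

9107

Σ i(3i−2) = 3Σi² − 2Σi over i = 8..21.
Σi = 231 − 28 = 203 and Σi² = 3311 − 140 = 3171.
3·3171 − 2·203 = 9107.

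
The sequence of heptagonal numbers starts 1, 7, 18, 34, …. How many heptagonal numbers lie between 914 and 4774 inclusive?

The n-th heptagonal number is n(5n−3)/2.
Smallest index with value ≥ 914: n = 20 (giving 970).
Largest index with value ≤ 4774: n = 44 (giving 4774).
Indices 20 through 44: 25 terms.

25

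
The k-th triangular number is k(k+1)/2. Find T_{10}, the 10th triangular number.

10·11/2 = 110/2 = 55.

55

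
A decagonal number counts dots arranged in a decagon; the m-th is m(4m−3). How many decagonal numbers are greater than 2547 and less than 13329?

33

The n-th decagonal number is n(4n−3).
Smallest index with value > 2547: n = 26 (giving 2626).
Largest index with value < 13329: n = 58 (giving 13282).
Indices 26 through 58: 33 terms.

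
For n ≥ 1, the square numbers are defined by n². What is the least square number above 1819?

Solve n² > 1819 for integer n.
The largest n with value ≤ 1819 is 42 (since 1764 ≤ 1819 < 1849), so the first above is n = 43, value 1849.

1849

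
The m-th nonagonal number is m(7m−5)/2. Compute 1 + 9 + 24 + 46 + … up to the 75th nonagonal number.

Σ i(7i−5)/2 = (7Σi² − 5Σi) / 2 over i = 1..75.
Σi = 2850 and Σi² = 143450.
(7·143450 − 5·2850) / 2 = 989900/2 = 494950.

494950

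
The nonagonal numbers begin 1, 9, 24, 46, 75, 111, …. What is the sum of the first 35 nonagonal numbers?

50610

Σ i(7i−5)/2 = (7Σi² − 5Σi) / 2 over i = 1..35.
Σi = 630 and Σi² = 14910.
(7·14910 − 5·630) / 2 = 101220/2 = 50610.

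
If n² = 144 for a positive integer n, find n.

12

We need n² = 144, so n = √144 = 12.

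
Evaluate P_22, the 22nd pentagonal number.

The 22nd pentagonal number is n(3n−1)/2 with n = 22.
22·(3·22 − 1)/2 = 22·65/2 = 715.

715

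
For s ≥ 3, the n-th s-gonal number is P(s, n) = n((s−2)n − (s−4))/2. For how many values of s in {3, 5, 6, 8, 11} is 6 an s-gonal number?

s = 3: P(3, 3) = 6. ✓
s = 5: P(5, 2) = 5 and P(5, 3) = 12; 6 is not s-gonal.
s = 6: P(6, 2) = 6. ✓
s = 8: P(8, 1) = 1 and P(8, 2) = 8; 6 is not s-gonal.
s = 11: P(11, 1) = 1 and P(11, 2) = 11; 6 is not s-gonal.
Hits: s ∈ {3, 6} → 2.

2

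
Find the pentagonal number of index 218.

71177

The 218th pentagonal number is n(3n−1)/2 with n = 218.
218·(3·218 − 1)/2 = 218·653/2 = 71177.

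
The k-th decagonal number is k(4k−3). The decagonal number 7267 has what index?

Set n(4n−3) = 7267, giving 4n² − 3n − 7267 = 0.
The discriminant is 9 + 16·7267 = 116281, and √116281 = 341.
So n = (3 + 341) / 8 = 344/8 = 43.

43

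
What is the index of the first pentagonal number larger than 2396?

Solve n(3n−1)/2 > 2396 for integer n.
The largest n with value ≤ 2396 is 40 (since 2380 ≤ 2396 < 2501), so the first above is n = 41, value 2501.

41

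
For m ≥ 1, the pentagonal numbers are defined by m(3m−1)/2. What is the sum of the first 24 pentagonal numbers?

7200

Σ i(3i−1)/2 = (3Σi² − Σi) / 2 over i = 1..24.
Σi = 300 and Σi² = 4900.
(3·4900 − 1·300) / 2 = 14400/2 = 7200.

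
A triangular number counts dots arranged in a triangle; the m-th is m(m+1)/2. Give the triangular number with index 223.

24976

223·224/2 = 49952/2 = 24976.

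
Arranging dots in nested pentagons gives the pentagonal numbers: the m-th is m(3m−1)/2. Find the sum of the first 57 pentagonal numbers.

94221

Σ i(3i−1)/2 = (3Σi² − Σi) / 2 over i = 1..57.
Σi = 1653 and Σi² = 63365.
(3·63365 − 1·1653) / 2 = 188442/2 = 94221.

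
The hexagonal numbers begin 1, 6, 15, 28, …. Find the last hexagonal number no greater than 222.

Solve n(2n−1) ≤ 222 for integer n.
n = 10 gives 190 ≤ 222, while n = 11 gives 231 > 222; so the answer is 190.

190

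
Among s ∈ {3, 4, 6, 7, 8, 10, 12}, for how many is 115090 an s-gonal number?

1

s = 3: P(3, 479) = 114960 and P(3, 480) = 115440; 115090 is not s-gonal.
s = 4: P(4, 339) = 114921 and P(4, 340) = 115600; 115090 is not s-gonal.
s = 6: P(6, 240) = 114960 and P(6, 241) = 115921; 115090 is not s-gonal.
s = 7: P(7, 214) = 114169 and P(7, 215) = 115240; 115090 is not s-gonal.
s = 8: P(8, 196) = 114856 and P(8, 197) = 116033; 115090 is not s-gonal.
s = 10: P(10, 170) = 115090. ✓
s = 12: P(12, 152) = 114912 and P(12, 153) = 116433; 115090 is not s-gonal.
Hits: s ∈ {10} → 1.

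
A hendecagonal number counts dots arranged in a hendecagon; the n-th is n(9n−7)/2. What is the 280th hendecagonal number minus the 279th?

2512

Consecutive hendecagonal numbers differ by 9n − 8: here 9·280 − 8 = 2512.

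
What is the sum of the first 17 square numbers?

Σ_{i=1}^{17} i² = 17·18·35/6 = 1785.

1785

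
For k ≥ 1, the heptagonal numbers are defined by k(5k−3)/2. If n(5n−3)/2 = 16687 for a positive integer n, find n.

Set n(5n−3)/2 = 16687, giving 5n² − 3n − 33374 = 0.
The discriminant is 9 + 40·16687 = 667489, and √667489 = 817.
So n = (3 + 817) / 10 = 820/10 = 82.
Check: 82·(5·82 − 3)/2 = 16687. ✓

82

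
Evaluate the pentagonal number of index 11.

11·(3·11 − 1)/2 = 11·32/2 = 11·16 = 176.

176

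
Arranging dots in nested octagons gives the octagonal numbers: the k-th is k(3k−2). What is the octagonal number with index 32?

32·(3·32 − 2) = 32·94 = 3008.

3008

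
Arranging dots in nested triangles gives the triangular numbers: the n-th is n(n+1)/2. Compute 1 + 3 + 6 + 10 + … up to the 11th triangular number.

286

Σ i(i+1)/2 = (Σi² + Σi) / 2 over i = 1..11.
Σi = 66 and Σi² = 506.
(1·506 + 1·66) / 2 = 572/2 = 286.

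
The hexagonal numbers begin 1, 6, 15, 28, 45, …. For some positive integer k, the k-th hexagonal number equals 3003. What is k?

39

Set n(2n−1) = 3003, giving 2n² − n − 3003 = 0.
So n = (1 + 155) / 4 = 156/4 = 39.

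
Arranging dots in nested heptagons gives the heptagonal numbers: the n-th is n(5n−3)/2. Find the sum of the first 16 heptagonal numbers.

Σ i(5i−3)/2 = (5Σi² − 3Σi) / 2 over i = 1..16.
Σi = 136 and Σi² = 1496.
(5·1496 − 3·136) / 2 = 7072/2 = 3536.

3536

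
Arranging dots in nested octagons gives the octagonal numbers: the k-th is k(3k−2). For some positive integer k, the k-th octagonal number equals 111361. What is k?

193

Set n(3n−2) = 111361, giving 3n² − 2n − 111361 = 0.
The discriminant is 4 + 12·111361 = 1336336, and √1336336 = 1156.
So n = (2 + 1156) / 6 = 1158/6 = 193.
Check: 193·(3·193 − 2) = 111361. ✓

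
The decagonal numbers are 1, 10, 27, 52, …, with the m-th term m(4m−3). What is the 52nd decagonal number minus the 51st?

409

Consecutive decagonal numbers differ by 8n − 7: here 8·52 − 7 = 409.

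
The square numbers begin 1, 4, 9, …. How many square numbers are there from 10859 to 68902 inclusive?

The n-th square number is n².
Smallest index with value ≥ 10859: n = 105 (giving 11025).
Largest index with value ≤ 68902: n = 262 (giving 68644).
Indices 105 through 262: 158 terms.

158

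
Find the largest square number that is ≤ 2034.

2025

Solve n² ≤ 2034 for integer n.
n = 45 gives 2025 ≤ 2034, while n = 46 gives 2116 > 2034; so the answer is 2025.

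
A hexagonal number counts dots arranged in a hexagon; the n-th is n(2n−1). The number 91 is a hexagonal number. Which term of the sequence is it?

Set n(2n−1) = 91, giving 2n² − n − 91 = 0.
The discriminant is 1 + 8·91 = 729, and √729 = 27.
So n = (1 + 27) / 4 = 28/4 = 7.

7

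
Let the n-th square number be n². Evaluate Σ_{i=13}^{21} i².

2661

Σ_{i=13}^{21} i² = 3311 − 650 = 2661.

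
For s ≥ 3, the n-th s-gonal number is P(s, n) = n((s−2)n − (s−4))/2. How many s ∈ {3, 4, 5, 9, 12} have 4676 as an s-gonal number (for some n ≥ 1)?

s = 3: P(3, 96) = 4656 and P(3, 97) = 4753; 4676 is not s-gonal.
s = 4: P(4, 68) = 4624 and P(4, 69) = 4761; 4676 is not s-gonal.
s = 5: P(5, 56) = 4676. ✓
s = 9: P(9, 36) = 4446 and P(9, 37) = 4699; 4676 is not s-gonal.
s = 12: P(12, 30) = 4380 and P(12, 31) = 4681; 4676 is not s-gonal.
Hits: s ∈ {5} → 1.

1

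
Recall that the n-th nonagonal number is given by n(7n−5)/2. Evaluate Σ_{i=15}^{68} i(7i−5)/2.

365814

Σ i(7i−5)/2 = (7Σi² − 5Σi) / 2 over i = 15..68.
Σi = 2346 − 105 = 2241 and Σi² = 107134 − 1015 = 106119.
(7·106119 − 5·2241) / 2 = 731628/2 = 365814.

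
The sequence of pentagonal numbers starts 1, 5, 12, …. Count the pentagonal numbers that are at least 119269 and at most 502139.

The n-th pentagonal number is n(3n−1)/2.
Smallest index with value ≥ 119269: n = 283 (giving 119992).
Largest index with value ≤ 502139: n = 578 (giving 500837).
Indices 283 through 578: 296 terms.

296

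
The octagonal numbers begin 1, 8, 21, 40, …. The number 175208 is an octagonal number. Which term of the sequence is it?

242

Set n(3n−2) = 175208, giving 3n² − 2n − 175208 = 0.
The discriminant is 4 + 12·175208 = 2102500, and √2102500 = 1450.
So n = (2 + 1450) / 6 = 1452/6 = 242.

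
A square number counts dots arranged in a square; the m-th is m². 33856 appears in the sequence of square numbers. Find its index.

184

We need n² = 33856, so n = √33856 = 184.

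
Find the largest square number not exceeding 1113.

1089

Solve n² ≤ 1113 for integer n.
n = 33 gives 1089 ≤ 1113, while n = 34 gives 1156 > 1113; so the answer is 1089.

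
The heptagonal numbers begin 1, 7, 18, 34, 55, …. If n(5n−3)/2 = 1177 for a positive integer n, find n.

22

Set n(5n−3)/2 = 1177, giving 5n² − 3n − 2354 = 0.
The discriminant is 9 + 40·1177 = 47089, and √47089 = 217.
So n = (3 + 217) / 10 = 220/10 = 22.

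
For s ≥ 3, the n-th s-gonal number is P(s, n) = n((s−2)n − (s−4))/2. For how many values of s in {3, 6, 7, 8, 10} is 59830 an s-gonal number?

1

s = 3: P(3, 345) = 59685 and P(3, 346) = 60031; 59830 is not s-gonal.
s = 6: P(6, 173) = 59685 and P(6, 174) = 60378; 59830 is not s-gonal.
s = 7: P(7, 155) = 59830. ✓
s = 8: P(8, 141) = 59361 and P(8, 142) = 60208; 59830 is not s-gonal.
s = 10: P(10, 122) = 59170 and P(10, 123) = 60147; 59830 is not s-gonal.
Hits: s ∈ {7} → 1.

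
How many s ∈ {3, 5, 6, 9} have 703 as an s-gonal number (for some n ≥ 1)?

s = 3: P(3, 37) = 703. ✓
s = 5: P(5, 21) = 651 and P(5, 22) = 715; 703 is not s-gonal.
s = 6: P(6, 19) = 703. ✓
s = 9: P(9, 14) = 651 and P(9, 15) = 750; 703 is not s-gonal.
Hits: s ∈ {3, 6} → 2.

2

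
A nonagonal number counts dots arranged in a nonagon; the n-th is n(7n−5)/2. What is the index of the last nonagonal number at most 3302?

Solve n(7n−5)/2 ≤ 3302 for integer n.
n = 31 gives 3286 ≤ 3302, while n = 32 gives 3504 > 3302; so the answer is index 31.

31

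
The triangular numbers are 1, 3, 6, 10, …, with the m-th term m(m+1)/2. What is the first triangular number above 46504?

Solve n(n+1)/2 > 46504 for integer n.
The largest n with value ≤ 46504 is 304 (since 46360 ≤ 46504 < 46665), so the first above is n = 305, value 46665.

46665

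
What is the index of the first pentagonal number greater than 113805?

Solve n(3n−1)/2 > 113805 for integer n.
The largest n with value ≤ 113805 is 275 (since 113300 ≤ 113805 < 114126), so the first above is n = 276, value 114126.

276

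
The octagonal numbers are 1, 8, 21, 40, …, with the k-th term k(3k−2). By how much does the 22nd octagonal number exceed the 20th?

248

22·(3·22 − 2) = 1408 and 20·(3·20 − 2) = 1160.
Difference: 1408 − 1160 = 248.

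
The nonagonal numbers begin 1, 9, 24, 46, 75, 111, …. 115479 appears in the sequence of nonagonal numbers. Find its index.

182

Set n(7n−5)/2 = 115479, giving 7n² − 5n − 230958 = 0.
The discriminant is 25 + 56·115479 = 6466849, and √6466849 = 2543.
So n = (5 + 2543) / 14 = 2548/14 = 182.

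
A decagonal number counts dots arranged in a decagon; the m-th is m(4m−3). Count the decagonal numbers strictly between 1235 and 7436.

26

The n-th decagonal number is n(4n−3).
Smallest index with value > 1235: n = 18 (giving 1242).
Largest index with value < 7436: n = 43 (giving 7267).
Indices 18 through 43: 26 terms.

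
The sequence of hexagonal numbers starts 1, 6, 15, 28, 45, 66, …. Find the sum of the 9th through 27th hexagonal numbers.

Σ i(2i−1) = 2Σi² − Σi over i = 9..27.
Σi = 378 − 36 = 342 and Σi² = 6930 − 204 = 6726.
2·6726 − 1·342 = 13110.

13110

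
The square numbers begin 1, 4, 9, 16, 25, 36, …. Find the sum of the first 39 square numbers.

20540

Σ_{i=1}^{39} i² = 39·40·79/6 = 20540.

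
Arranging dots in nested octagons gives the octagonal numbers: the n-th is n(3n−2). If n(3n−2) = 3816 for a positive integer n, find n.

Set n(3n−2) = 3816, giving 3n² − 2n − 3816 = 0.
So n = (2 + 214) / 6 = 216/6 = 36.

36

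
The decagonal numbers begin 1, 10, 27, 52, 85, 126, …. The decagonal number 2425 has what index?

Set n(4n−3) = 2425, giving 4n² − 3n − 2425 = 0.
So n = (3 + 197) / 8 = 200/8 = 25.
Check: 25·(4·25 − 3) = 2425. ✓

25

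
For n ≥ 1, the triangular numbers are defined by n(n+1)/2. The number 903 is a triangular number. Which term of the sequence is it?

Set n(n+1)/2 = 903, giving n² + n − 1806 = 0.
The discriminant is 1 + 8·903 = 7225, and √7225 = 85.
So n = (-1 + 85) / 2 = 84/2 = 42.
Check: 42·43/2 = 903. ✓

42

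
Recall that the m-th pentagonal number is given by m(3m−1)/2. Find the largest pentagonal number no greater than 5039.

5017

Solve n(3n−1)/2 ≤ 5039 for integer n.
n = 58 gives 5017 ≤ 5039, while n = 59 gives 5192 > 5039; so the answer is 5017.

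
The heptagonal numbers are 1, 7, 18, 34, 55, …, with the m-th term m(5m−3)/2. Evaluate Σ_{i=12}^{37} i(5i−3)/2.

Σ i(5i−3)/2 = (5Σi² − 3Σi) / 2 over i = 12..37.
Σi = 703 − 66 = 637 and Σi² = 17575 − 506 = 17069.
(5·17069 − 3·637) / 2 = 83434/2 = 41717.

41717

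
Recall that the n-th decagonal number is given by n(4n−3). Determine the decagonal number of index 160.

101920

160·(4·160 − 3) = 160·637 = 101920.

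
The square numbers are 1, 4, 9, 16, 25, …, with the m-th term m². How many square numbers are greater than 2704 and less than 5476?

21

The n-th square number is n².
Smallest index with value > 2704: n = 53 (giving 2809).
Largest index with value < 5476: n = 73 (giving 5329).
Indices 53 through 73: 21 terms.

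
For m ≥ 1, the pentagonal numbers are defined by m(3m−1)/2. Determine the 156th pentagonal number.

36426

156·(3·156 − 1)/2 = 156·467/2 = 36426.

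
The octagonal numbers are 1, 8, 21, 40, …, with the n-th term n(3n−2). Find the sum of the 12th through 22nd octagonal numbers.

Σ i(3i−2) = 3Σi² − 2Σi over i = 12..22.
Σi = 253 − 66 = 187 and Σi² = 3795 − 506 = 3289.
3·3289 − 2·187 = 9493.

9493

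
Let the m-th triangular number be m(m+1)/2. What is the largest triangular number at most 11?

Solve n(n+1)/2 ≤ 11 for integer n.
n = 4 gives 10 ≤ 11, while n = 5 gives 15 > 11; so the answer is 10.

10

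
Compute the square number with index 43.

1849

The 43rd square number is n² with n = 43.
43² = 1849.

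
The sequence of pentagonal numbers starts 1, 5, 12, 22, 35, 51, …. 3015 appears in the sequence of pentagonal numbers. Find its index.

Set n(3n−1)/2 = 3015, giving 3n² − n − 6030 = 0.
The discriminant is 1 + 24·3015 = 72361, and √72361 = 269.
So n = (1 + 269) / 6 = 270/6 = 45.

45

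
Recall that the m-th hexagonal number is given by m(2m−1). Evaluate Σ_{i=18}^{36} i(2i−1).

Σ i(2i−1) = 2Σi² − Σi over i = 18..36.
Σi = 666 − 153 = 513 and Σi² = 16206 − 1785 = 14421.
2·14421 − 1·513 = 28329.

28329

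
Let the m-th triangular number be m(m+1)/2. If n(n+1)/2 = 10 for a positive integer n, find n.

4

Set n(n+1)/2 = 10, giving n² + n − 20 = 0.
The discriminant is 1 + 8·10 = 81, and √81 = 9.
So n = (-1 + 9) / 2 = 8/2 = 4.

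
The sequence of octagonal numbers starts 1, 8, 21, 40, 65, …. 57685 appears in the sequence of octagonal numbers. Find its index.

Set n(3n−2) = 57685, giving 3n² − 2n − 57685 = 0.
The discriminant is 4 + 12·57685 = 692224, and √692224 = 832.
So n = (2 + 832) / 6 = 834/6 = 139.
Check: 139·(3·139 − 2) = 57685. ✓

139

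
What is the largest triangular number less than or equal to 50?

Solve n(n+1)/2 ≤ 50 for integer n.
n = 9 gives 45 ≤ 50, while n = 10 gives 55 > 50; so the answer is 45.

45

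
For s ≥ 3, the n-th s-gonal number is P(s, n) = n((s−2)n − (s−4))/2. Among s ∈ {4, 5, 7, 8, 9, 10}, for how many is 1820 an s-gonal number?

1

s = 4: P(4, 42) = 1764 and P(4, 43) = 1849; 1820 is not s-gonal.
s = 5: P(5, 35) = 1820. ✓
s = 7: P(7, 27) = 1782 and P(7, 28) = 1918; 1820 is not s-gonal.
s = 8: P(8, 24) = 1680 and P(8, 25) = 1825; 1820 is not s-gonal.
s = 9: P(9, 23) = 1794 and P(9, 24) = 1956; 1820 is not s-gonal.
s = 10: P(10, 21) = 1701 and P(10, 22) = 1870; 1820 is not s-gonal.
Hits: s ∈ {5} → 1.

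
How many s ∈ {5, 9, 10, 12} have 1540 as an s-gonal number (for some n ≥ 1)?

1

s = 5: P(5, 32) = 1520 and P(5, 33) = 1617; 1540 is not s-gonal.
s = 9: P(9, 21) = 1491 and P(9, 22) = 1639; 1540 is not s-gonal.
s = 10: P(10, 20) = 1540. ✓
s = 12: P(12, 17) = 1377 and P(12, 18) = 1548; 1540 is not s-gonal.
Hits: s ∈ {10} → 1.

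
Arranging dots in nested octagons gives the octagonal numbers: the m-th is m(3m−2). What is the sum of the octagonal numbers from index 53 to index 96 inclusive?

747362

Σ i(3i−2) = 3Σi² − 2Σi over i = 53..96.
Σi = 4656 − 1378 = 3278 and Σi² = 299536 − 48230 = 251306.
3·251306 − 2·3278 = 747362.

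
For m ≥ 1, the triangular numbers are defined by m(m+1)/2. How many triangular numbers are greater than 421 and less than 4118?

62

The n-th triangular number is n(n+1)/2.
Smallest index with value > 421: n = 29 (giving 435).
Largest index with value < 4118: n = 90 (giving 4095).
Indices 29 through 90: 62 terms.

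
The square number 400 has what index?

We need n² = 400, so n = √400 = 20.

20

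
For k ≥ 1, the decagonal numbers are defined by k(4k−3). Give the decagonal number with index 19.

19·(4·19 − 3) = 19·73 = 1387.

1387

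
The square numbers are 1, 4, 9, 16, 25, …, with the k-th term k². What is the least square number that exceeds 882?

900

Solve n² > 882 for integer n.
The largest n with value ≤ 882 is 29 (since 841 ≤ 882 < 900), so the first above is n = 30, value 900.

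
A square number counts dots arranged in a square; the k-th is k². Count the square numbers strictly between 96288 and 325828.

The n-th square number is n².
Smallest index with value > 96288: n = 311 (giving 96721).
Largest index with value < 325828: n = 570 (giving 324900).
Indices 311 through 570: 260 terms.

260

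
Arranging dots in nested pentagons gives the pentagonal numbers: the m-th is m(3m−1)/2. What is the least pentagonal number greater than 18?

22

Solve n(3n−1)/2 > 18 for integer n.
The largest n with value ≤ 18 is 3 (since 12 ≤ 18 < 22), so the first above is n = 4, value 22.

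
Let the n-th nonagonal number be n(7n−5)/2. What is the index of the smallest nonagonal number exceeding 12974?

62

Solve n(7n−5)/2 > 12974 for integer n.
The largest n with value ≤ 12974 is 61 (since 12871 ≤ 12974 < 13299), so the first above is n = 62, value 13299.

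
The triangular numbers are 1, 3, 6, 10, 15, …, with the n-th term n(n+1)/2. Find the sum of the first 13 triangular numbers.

455

Σ i(i+1)/2 = (Σi² + Σi) / 2 over i = 1..13.
Σi = 91 and Σi² = 819.
(1·819 + 1·91) / 2 = 910/2 = 455.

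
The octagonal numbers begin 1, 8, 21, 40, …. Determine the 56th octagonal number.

The 56th octagonal number is n(3n−2) with n = 56.
56·(3·56 − 2) = 56·166 = 9296.

9296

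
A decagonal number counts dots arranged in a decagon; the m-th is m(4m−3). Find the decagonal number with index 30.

30·(4·30 − 3) = 30·117 = 3510.

3510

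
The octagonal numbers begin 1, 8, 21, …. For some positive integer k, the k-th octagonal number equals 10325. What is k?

59

Set n(3n−2) = 10325, giving 3n² − 2n − 10325 = 0.
So n = (2 + 352) / 6 = 354/6 = 59.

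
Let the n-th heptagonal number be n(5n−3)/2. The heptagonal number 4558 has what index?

Set n(5n−3)/2 = 4558, giving 5n² − 3n − 9116 = 0.
The discriminant is 9 + 40·4558 = 182329, and √182329 = 427.
So n = (3 + 427) / 10 = 430/10 = 43.
Check: 43·(5·43 − 3)/2 = 4558. ✓

43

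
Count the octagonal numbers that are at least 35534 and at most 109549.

The n-th octagonal number is n(3n−2).
Smallest index with value ≥ 35534: n = 110 (giving 36080).
Largest index with value ≤ 109549: n = 191 (giving 109061).
Indices 110 through 191: 82 terms.

82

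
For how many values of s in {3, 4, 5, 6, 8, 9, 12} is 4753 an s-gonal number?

s = 3: P(3, 97) = 4753. ✓
s = 4: P(4, 68) = 4624 and P(4, 69) = 4761; 4753 is not s-gonal.
s = 5: P(5, 56) = 4676 and P(5, 57) = 4845; 4753 is not s-gonal.
s = 6: P(6, 49) = 4753. ✓
s = 8: P(8, 40) = 4720 and P(8, 41) = 4961; 4753 is not s-gonal.
s = 9: P(9, 37) = 4699 and P(9, 38) = 4959; 4753 is not s-gonal.
s = 12: P(12, 31) = 4681 and P(12, 32) = 4992; 4753 is not s-gonal.
Hits: s ∈ {3, 6} → 2.

2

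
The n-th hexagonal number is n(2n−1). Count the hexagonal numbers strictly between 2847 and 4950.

The n-th hexagonal number is n(2n−1).
Smallest index with value > 2847: n = 38 (giving 2850).
Largest index with value < 4950: n = 49 (giving 4753).
Indices 38 through 49: 12 terms.

12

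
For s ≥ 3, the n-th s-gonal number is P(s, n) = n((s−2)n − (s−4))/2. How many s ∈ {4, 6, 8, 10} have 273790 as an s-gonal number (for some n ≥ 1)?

s = 4: P(4, 523) = 273529 and P(4, 524) = 274576; 273790 is not s-gonal.
s = 6: P(6, 370) = 273430 and P(6, 371) = 274911; 273790 is not s-gonal.
s = 8: P(8, 302) = 273008 and P(8, 303) = 274821; 273790 is not s-gonal.
s = 10: P(10, 262) = 273790. ✓
Hits: s ∈ {10} → 1.

1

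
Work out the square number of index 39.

1521

The 39th square number is n² with n = 39.
39² = 1521.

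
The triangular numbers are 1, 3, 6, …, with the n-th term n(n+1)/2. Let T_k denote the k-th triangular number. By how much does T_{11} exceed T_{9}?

11·12/2 = 66 and 9·10/2 = 45.
Difference: 66 − 45 = 21.

21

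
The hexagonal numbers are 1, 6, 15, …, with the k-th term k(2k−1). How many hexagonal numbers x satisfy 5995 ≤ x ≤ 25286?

58

The n-th hexagonal number is n(2n−1).
Smallest index with value ≥ 5995: n = 55 (giving 5995).
Largest index with value ≤ 25286: n = 112 (giving 24976).
Indices 55 through 112: 58 terms.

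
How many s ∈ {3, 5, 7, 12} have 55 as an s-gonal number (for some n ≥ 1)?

s = 3: P(3, 10) = 55. ✓
s = 5: P(5, 6) = 51 and P(5, 7) = 70; 55 is not s-gonal.
s = 7: P(7, 5) = 55. ✓
s = 12: P(12, 3) = 33 and P(12, 4) = 64; 55 is not s-gonal.
Hits: s ∈ {3, 7} → 2.

2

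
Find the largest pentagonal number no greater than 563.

532

Solve n(3n−1)/2 ≤ 563 for integer n.
n = 19 gives 532 ≤ 563, while n = 20 gives 590 > 563; so the answer is 532.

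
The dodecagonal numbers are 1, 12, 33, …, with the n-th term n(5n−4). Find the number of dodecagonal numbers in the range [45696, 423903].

The n-th dodecagonal number is n(5n−4).
Smallest index with value ≥ 45696: n = 96 (giving 45696).
Largest index with value ≤ 423903: n = 291 (giving 422241).
Indices 96 through 291: 196 terms.

196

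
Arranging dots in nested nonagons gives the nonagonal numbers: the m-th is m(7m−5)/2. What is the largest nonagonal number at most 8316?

8281

Solve n(7n−5)/2 ≤ 8316 for integer n.
n = 49 gives 8281 ≤ 8316, while n = 50 gives 8625 > 8316; so the answer is 8281.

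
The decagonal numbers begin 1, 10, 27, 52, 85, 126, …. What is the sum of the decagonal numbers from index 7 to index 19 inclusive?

Σ i(4i−3) = 4Σi² − 3Σi over i = 7..19.
Σi = 190 − 21 = 169 and Σi² = 2470 − 91 = 2379.
4·2379 − 3·169 = 9009.

9009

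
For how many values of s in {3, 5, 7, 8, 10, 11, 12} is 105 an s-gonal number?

s = 3: P(3, 14) = 105. ✓
s = 5: P(5, 8) = 92 and P(5, 9) = 117; 105 is not s-gonal.
s = 7: P(7, 6) = 81 and P(7, 7) = 112; 105 is not s-gonal.
s = 8: P(8, 6) = 96 and P(8, 7) = 133; 105 is not s-gonal.
s = 10: P(10, 5) = 85 and P(10, 6) = 126; 105 is not s-gonal.
s = 11: P(11, 5) = 95 and P(11, 6) = 141; 105 is not s-gonal.
s = 12: P(12, 5) = 105. ✓
Hits: s ∈ {3, 12} → 2.

2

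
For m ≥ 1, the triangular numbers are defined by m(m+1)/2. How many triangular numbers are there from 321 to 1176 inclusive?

24

The n-th triangular number is n(n+1)/2.
Smallest index with value ≥ 321: n = 25 (giving 325).
Largest index with value ≤ 1176: n = 48 (giving 1176).
Indices 25 through 48: 24 terms.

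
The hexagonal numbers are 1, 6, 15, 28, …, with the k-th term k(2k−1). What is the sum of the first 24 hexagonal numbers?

9500

Σ i(2i−1) = 2Σi² − Σi over i = 1..24.
Σi = 300 and Σi² = 4900.
2·4900 − 1·300 = 9500.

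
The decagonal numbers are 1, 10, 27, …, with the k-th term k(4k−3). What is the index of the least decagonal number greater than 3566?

Solve n(4n−3) > 3566 for integer n.
The largest n with value ≤ 3566 is 30 (since 3510 ≤ 3566 < 3751), so the first above is n = 31, value 3751.

31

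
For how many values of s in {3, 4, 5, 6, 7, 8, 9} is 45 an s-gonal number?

s = 3: P(3, 9) = 45. ✓
s = 4: P(4, 6) = 36 and P(4, 7) = 49; 45 is not s-gonal.
s = 5: P(5, 5) = 35 and P(5, 6) = 51; 45 is not s-gonal.
s = 6: P(6, 5) = 45. ✓
s = 7: P(7, 4) = 34 and P(7, 5) = 55; 45 is not s-gonal.
s = 8: P(8, 4) = 40 and P(8, 5) = 65; 45 is not s-gonal.
s = 9: P(9, 3) = 24 and P(9, 4) = 46; 45 is not s-gonal.
Hits: s ∈ {3, 6} → 2.

2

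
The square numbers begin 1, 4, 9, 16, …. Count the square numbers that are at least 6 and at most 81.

The n-th square number is n².
Smallest index with value ≥ 6: n = 3 (giving 9).
Largest index with value ≤ 81: n = 9 (giving 81).
Indices 3 through 9: 7 terms.

7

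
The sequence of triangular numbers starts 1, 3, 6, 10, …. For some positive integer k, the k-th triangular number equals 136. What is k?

16

Set n(n+1)/2 = 136, giving n² + n − 272 = 0.
So n = (-1 + 33) / 2 = 32/2 = 16.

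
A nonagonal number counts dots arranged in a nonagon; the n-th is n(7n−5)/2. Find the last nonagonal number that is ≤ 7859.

7614

Solve n(7n−5)/2 ≤ 7859 for integer n.
n = 47 gives 7614 ≤ 7859, while n = 48 gives 7944 > 7859; so the answer is 7614.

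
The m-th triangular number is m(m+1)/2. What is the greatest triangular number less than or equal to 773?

741

Solve n(n+1)/2 ≤ 773 for integer n.
n = 38 gives 741 ≤ 773, while n = 39 gives 780 > 773; so the answer is 741.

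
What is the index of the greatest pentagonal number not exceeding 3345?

Solve n(3n−1)/2 ≤ 3345 for integer n.
n = 47 gives 3290 ≤ 3345, while n = 48 gives 3432 > 3345; so the answer is index 47.

47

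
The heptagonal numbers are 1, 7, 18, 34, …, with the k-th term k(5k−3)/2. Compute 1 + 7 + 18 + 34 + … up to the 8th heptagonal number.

Σ i(5i−3)/2 = (5Σi² − 3Σi) / 2 over i = 1..8.
Σi = 36 and Σi² = 204.
(5·204 − 3·36) / 2 = 912/2 = 456.

456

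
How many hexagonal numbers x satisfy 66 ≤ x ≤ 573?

The n-th hexagonal number is n(2n−1).
Smallest index with value ≥ 66: n = 6 (giving 66).
Largest index with value ≤ 573: n = 17 (giving 561).
Indices 6 through 17: 12 terms.

12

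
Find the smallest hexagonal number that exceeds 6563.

6670

Solve n(2n−1) > 6563 for integer n.
The largest n with value ≤ 6563 is 57 (since 6441 ≤ 6563 < 6670), so the first above is n = 58, value 6670.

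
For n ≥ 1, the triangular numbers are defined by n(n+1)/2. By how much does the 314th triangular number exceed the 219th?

314·315/2 = 49455 and 219·220/2 = 24090.
Difference: 49455 − 24090 = 25365.

25365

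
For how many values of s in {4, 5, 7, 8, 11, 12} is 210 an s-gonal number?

s = 4: P(4, 14) = 196 and P(4, 15) = 225; 210 is not s-gonal.
s = 5: P(5, 12) = 210. ✓
s = 7: P(7, 9) = 189 and P(7, 10) = 235; 210 is not s-gonal.
s = 8: P(8, 8) = 176 and P(8, 9) = 225; 210 is not s-gonal.
s = 11: P(11, 7) = 196 and P(11, 8) = 260; 210 is not s-gonal.
s = 12: P(12, 6) = 156 and P(12, 7) = 217; 210 is not s-gonal.
Hits: s ∈ {5} → 1.

1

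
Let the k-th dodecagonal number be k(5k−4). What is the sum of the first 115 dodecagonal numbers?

Σ i(5i−4) = 5Σi² − 4Σi over i = 1..115.
Σi = 6670 and Σi² = 513590.
5·513590 − 4·6670 = 2541270.

2541270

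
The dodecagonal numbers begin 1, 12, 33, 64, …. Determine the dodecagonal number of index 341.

580041

The 341st dodecagonal number is n(5n−4) with n = 341.
341·(5·341 − 4) = 341·1701 = 580041.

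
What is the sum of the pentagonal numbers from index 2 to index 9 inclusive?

Σ i(3i−1)/2 = (3Σi² − Σi) / 2 over i = 2..9.
Σi = 45 − 1 = 44 and Σi² = 285 − 1 = 284.
(3·284 − 1·44) / 2 = 808/2 = 404.

404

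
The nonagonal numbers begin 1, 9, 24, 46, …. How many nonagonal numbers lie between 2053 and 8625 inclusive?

The n-th nonagonal number is n(7n−5)/2.
Smallest index with value ≥ 2053: n = 25 (giving 2125).
Largest index with value ≤ 8625: n = 50 (giving 8625).
Indices 25 through 50: 26 terms.

26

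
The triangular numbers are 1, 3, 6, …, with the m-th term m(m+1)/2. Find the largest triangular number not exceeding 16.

Solve n(n+1)/2 ≤ 16 for integer n.
n = 5 gives 15 ≤ 16, while n = 6 gives 21 > 16; so the answer is 15.

15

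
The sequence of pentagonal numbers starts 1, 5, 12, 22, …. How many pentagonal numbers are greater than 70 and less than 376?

The n-th pentagonal number is n(3n−1)/2.
Smallest index with value > 70: n = 8 (giving 92).
Largest index with value < 376: n = 15 (giving 330).
Indices 8 through 15: 8 terms.

8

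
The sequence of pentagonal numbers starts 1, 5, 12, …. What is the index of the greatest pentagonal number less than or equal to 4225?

53

Solve n(3n−1)/2 ≤ 4225 for integer n.
n = 53 gives 4187 ≤ 4225, while n = 54 gives 4347 > 4225; so the answer is index 53.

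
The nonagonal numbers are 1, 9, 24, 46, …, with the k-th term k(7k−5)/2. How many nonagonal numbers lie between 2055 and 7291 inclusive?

The n-th nonagonal number is n(7n−5)/2.
Smallest index with value ≥ 2055: n = 25 (giving 2125).
Largest index with value ≤ 7291: n = 46 (giving 7291).
Indices 25 through 46: 22 terms.

22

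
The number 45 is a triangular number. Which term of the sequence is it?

Set n(n+1)/2 = 45, giving n² + n − 90 = 0.
The discriminant is 1 + 8·45 = 361, and √361 = 19.
So n = (-1 + 19) / 2 = 18/2 = 9.

9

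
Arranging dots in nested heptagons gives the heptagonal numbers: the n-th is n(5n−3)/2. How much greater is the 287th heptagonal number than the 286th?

1431

Consecutive heptagonal numbers differ by 5n − 4: here 5·287 − 4 = 1431.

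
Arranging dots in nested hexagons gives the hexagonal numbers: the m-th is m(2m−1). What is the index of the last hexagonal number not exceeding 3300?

40

Solve n(2n−1) ≤ 3300 for integer n.
n = 40 gives 3160 ≤ 3300, while n = 41 gives 3321 > 3300; so the answer is index 40.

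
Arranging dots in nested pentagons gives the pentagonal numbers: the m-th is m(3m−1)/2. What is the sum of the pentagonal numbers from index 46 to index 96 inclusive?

Σ i(3i−1)/2 = (3Σi² − Σi) / 2 over i = 46..96.
Σi = 4656 − 1035 = 3621 and Σi² = 299536 − 31395 = 268141.
(3·268141 − 1·3621) / 2 = 800802/2 = 400401.

400401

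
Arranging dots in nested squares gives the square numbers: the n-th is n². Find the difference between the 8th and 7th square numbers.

15

n² − (n−1)² = 2n − 1, so 8² − 7² = 2·8 − 1 = 15.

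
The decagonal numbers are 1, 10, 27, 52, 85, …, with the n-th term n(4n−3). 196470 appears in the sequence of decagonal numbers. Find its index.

Set n(4n−3) = 196470, giving 4n² − 3n − 196470 = 0.
The discriminant is 9 + 16·196470 = 3143529, and √3143529 = 1773.
So n = (3 + 1773) / 8 = 1776/8 = 222.
Check: 222·(4·222 − 3) = 196470. ✓

222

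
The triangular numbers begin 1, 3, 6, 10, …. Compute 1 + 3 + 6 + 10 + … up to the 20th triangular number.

1540

Σ i(i+1)/2 = (Σi² + Σi) / 2 over i = 1..20.
Σi = 210 and Σi² = 2870.
(1·2870 + 1·210) / 2 = 3080/2 = 1540.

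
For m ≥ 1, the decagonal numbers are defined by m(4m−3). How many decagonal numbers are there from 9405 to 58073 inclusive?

72

The n-th decagonal number is n(4n−3).
Smallest index with value ≥ 9405: n = 49 (giving 9457).
Largest index with value ≤ 58073: n = 120 (giving 57240).
Indices 49 through 120: 72 terms.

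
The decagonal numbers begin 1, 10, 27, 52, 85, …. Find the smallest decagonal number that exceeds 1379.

Solve n(4n−3) > 1379 for integer n.
The largest n with value ≤ 1379 is 18 (since 1242 ≤ 1379 < 1387), so the first above is n = 19, value 1387.

1387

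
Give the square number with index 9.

The 9th square number is n² with n = 9.
9² = 81.

81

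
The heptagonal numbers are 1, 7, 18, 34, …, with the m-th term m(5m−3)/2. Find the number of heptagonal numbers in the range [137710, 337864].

The n-th heptagonal number is n(5n−3)/2.
Smallest index with value ≥ 137710: n = 235 (giving 137710).
Largest index with value ≤ 337864: n = 367 (giving 336172).
Indices 235 through 367: 133 terms.

133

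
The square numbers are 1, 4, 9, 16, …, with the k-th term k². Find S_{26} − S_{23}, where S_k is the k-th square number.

147

26² = 676 and 23² = 529.
Difference: 676 − 529 = 147.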